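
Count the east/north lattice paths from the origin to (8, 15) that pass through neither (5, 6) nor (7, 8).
Number of paths = 359370

Inclusion–exclusion. Total paths: C(23, 8) = 490314. Through P₁: C(11, 5)·C(12, 3) = 101640. Through P₂: C(15, 7)·C(8, 1) = 51480. Since P₁ is strictly southwest of P₂, a monotone path through both must visit P₁ then P₂; paths through both = C(11, 5)·C(4, 2)·C(8, 1) = 22176. Avoid both = 490314 − 101640 − 51480 + 22176 = 359370.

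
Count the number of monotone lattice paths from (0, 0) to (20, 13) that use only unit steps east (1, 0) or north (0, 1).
Number of paths = 573166440

A monotone lattice path from (0, 0) to (20, 13) consists of 20 east steps and 13 north steps in some order, so it is determined by which 20 of the 33 steps are east. The count is C(33, 20) = 573166440.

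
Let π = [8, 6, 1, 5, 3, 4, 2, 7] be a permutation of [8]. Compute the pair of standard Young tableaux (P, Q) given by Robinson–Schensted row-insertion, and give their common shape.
P = [1, 2, 4, 7] / [3] / [5] / [6] / [8];  Q = [1, 4, 6, 8] / [2] / [3] / [5] / [7];  common shape = (4, 1, 1, 1, 1)

Row-insert the values π_1, π_2, … into P one at a time, bumping the leftmost entry strictly greater than the inserted value down to the next row. The recording tableau Q records, in position (i, j), the step at which that cell was added to P.
  Insert 8 (step 1): P = [8];  Q = [1]
  Insert 6 (step 2): P = [6] / [8];  Q = [1] / [2]
  Insert 1 (step 3): P = [1] / [6] / [8];  Q = [1] / [2] / [3]
  Insert 5 (step 4): P = [1, 5] / [6] / [8];  Q = [1, 4] / [2] / [3]
  Insert 3 (step 5): P = [1, 3] / [5] / [6] / [8];  Q = [1, 4] / [2] / [3] / [5]
  Insert 4 (step 6): P = [1, 3, 4] / [5] / [6] / [8];  Q = [1, 4, 6] / [2] / [3] / [5]
  Insert 2 (step 7): P = [1, 2, 4] / [3] / [5] / [6] / [8];  Q = [1, 4, 6] / [2] / [3] / [5] / [7]
  Insert 7 (step 8): P = [1, 2, 4, 7] / [3] / [5] / [6] / [8];  Q = [1, 4, 6, 8] / [2] / [3] / [5] / [7]
Final shape: (4, 1, 1, 1, 1).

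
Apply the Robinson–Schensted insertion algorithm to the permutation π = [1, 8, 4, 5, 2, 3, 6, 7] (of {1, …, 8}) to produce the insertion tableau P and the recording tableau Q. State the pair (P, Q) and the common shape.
P = [1, 2, 3, 6, 7] / [4, 5] / [8];  Q = [1, 2, 4, 7, 8] / [3, 6] / [5];  common shape = (5, 2, 1)

Row-insert the values π_1, π_2, … into P one at a time, bumping the leftmost entry strictly greater than the inserted value down to the next row. The recording tableau Q records, in position (i, j), the step at which that cell was added to P.
  Insert 1 (step 1): P = [1];  Q = [1]
  Insert 8 (step 2): P = [1, 8];  Q = [1, 2]
  Insert 4 (step 3): P = [1, 4] / [8];  Q = [1, 2] / [3]
  Insert 5 (step 4): P = [1, 4, 5] / [8];  Q = [1, 2, 4] / [3]
  Insert 2 (step 5): P = [1, 2, 5] / [4] / [8];  Q = [1, 2, 4] / [3] / [5]
  Insert 3 (step 6): P = [1, 2, 3] / [4, 5] / [8];  Q = [1, 2, 4] / [3, 6] / [5]
  Insert 6 (step 7): P = [1, 2, 3, 6] / [4, 5] / [8];  Q = [1, 2, 4, 7] / [3, 6] / [5]
  Insert 7 (step 8): P = [1, 2, 3, 6, 7] / [4, 5] / [8];  Q = [1, 2, 4, 7, 8] / [3, 6] / [5]
Final shape: (5, 2, 1).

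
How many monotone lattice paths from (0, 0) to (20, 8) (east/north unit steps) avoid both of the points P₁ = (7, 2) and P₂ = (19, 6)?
Number of paths = 1796613

Inclusion–exclusion. Total paths: C(28, 20) = 3108105. Through P₁: C(9, 7)·C(19, 13) = 976752. Through P₂: C(25, 19)·C(3, 1) = 531300. Since P₁ is strictly southwest of P₂, a monotone path through both must visit P₁ then P₂; paths through both = C(9, 7)·C(16, 12)·C(3, 1) = 196560. Avoid both = 3108105 − 976752 − 531300 + 196560 = 1796613.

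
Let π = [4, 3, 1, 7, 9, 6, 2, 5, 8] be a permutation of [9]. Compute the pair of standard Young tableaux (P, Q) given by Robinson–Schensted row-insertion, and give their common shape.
P = [1, 2, 5, 8] / [3, 6, 9] / [4, 7];  Q = [1, 4, 5, 9] / [2, 6, 8] / [3, 7];  common shape = (4, 3, 2)

Row-insert the values π_1, π_2, … into P one at a time, bumping the leftmost entry strictly greater than the inserted value down to the next row. The recording tableau Q records, in position (i, j), the step at which that cell was added to P.
  Insert 4 (step 1): P = [4];  Q = [1]
  Insert 3 (step 2): P = [3] / [4];  Q = [1] / [2]
  Insert 1 (step 3): P = [1] / [3] / [4];  Q = [1] / [2] / [3]
  Insert 7 (step 4): P = [1, 7] / [3] / [4];  Q = [1, 4] / [2] / [3]
  Insert 9 (step 5): P = [1, 7, 9] / [3] / [4];  Q = [1, 4, 5] / [2] / [3]
  Insert 6 (step 6): P = [1, 6, 9] / [3, 7] / [4];  Q = [1, 4, 5] / [2, 6] / [3]
  Insert 2 (step 7): P = [1, 2, 9] / [3, 6] / [4, 7];  Q = [1, 4, 5] / [2, 6] / [3, 7]
  Insert 5 (step 8): P = [1, 2, 5] / [3, 6, 9] / [4, 7];  Q = [1, 4, 5] / [2, 6, 8] / [3, 7]
  Insert 8 (step 9): P = [1, 2, 5, 8] / [3, 6, 9] / [4, 7];  Q = [1, 4, 5, 9] / [2, 6, 8] / [3, 7]
Final shape: (4, 3, 2).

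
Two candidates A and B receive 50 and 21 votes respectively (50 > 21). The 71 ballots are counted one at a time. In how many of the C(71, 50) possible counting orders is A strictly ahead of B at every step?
Strict-lead orderings = 223554928867479924

Total orderings of the 71 votes with 50 for A: C(71, 50) = 547324136192795676. By the Bertrand ballot formula (Cycle Lemma / reflection principle), the number of orderings in which A is strictly ahead of B throughout is (p − q)/(p + q) · C(p + q, p) = (50 − 21)/(50 + 21) · 547324136192795676 = 223554928867479924.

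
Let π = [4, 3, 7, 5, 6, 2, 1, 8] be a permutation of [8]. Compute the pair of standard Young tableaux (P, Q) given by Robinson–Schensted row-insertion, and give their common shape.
P = [1, 5, 6, 8] / [2, 7] / [3] / [4];  Q = [1, 3, 5, 8] / [2, 4] / [6] / [7];  common shape = (4, 2, 1, 1)

Row-insert the values π_1, π_2, … into P one at a time, bumping the leftmost entry strictly greater than the inserted value down to the next row. The recording tableau Q records, in position (i, j), the step at which that cell was added to P.
  Insert 4 (step 1): P = [4];  Q = [1]
  Insert 3 (step 2): P = [3] / [4];  Q = [1] / [2]
  Insert 7 (step 3): P = [3, 7] / [4];  Q = [1, 3] / [2]
  Insert 5 (step 4): P = [3, 5] / [4, 7];  Q = [1, 3] / [2, 4]
  Insert 6 (step 5): P = [3, 5, 6] / [4, 7];  Q = [1, 3, 5] / [2, 4]
  Insert 2 (step 6): P = [2, 5, 6] / [3, 7] / [4];  Q = [1, 3, 5] / [2, 4] / [6]
  Insert 1 (step 7): P = [1, 5, 6] / [2, 7] / [3] / [4];  Q = [1, 3, 5] / [2, 4] / [6] / [7]
  Insert 8 (step 8): P = [1, 5, 6, 8] / [2, 7] / [3] / [4];  Q = [1, 3, 5, 8] / [2, 4] / [6] / [7]
Final shape: (4, 2, 1, 1).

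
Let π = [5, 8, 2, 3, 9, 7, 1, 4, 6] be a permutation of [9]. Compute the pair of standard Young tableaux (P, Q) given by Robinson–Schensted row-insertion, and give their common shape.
P = [1, 3, 4, 6] / [2, 7, 9] / [5, 8];  Q = [1, 2, 5, 9] / [3, 4, 6] / [7, 8];  common shape = (4, 3, 2)

Row-insert the values π_1, π_2, … into P one at a time, bumping the leftmost entry strictly greater than the inserted value down to the next row. The recording tableau Q records, in position (i, j), the step at which that cell was added to P.
  Insert 5 (step 1): P = [5];  Q = [1]
  Insert 8 (step 2): P = [5, 8];  Q = [1, 2]
  Insert 2 (step 3): P = [2, 8] / [5];  Q = [1, 2] / [3]
  Insert 3 (step 4): P = [2, 3] / [5, 8];  Q = [1, 2] / [3, 4]
  Insert 9 (step 5): P = [2, 3, 9] / [5, 8];  Q = [1, 2, 5] / [3, 4]
  Insert 7 (step 6): P = [2, 3, 7] / [5, 8, 9];  Q = [1, 2, 5] / [3, 4, 6]
  Insert 1 (step 7): P = [1, 3, 7] / [2, 8, 9] / [5];  Q = [1, 2, 5] / [3, 4, 6] / [7]
  Insert 4 (step 8): P = [1, 3, 4] / [2, 7, 9] / [5, 8];  Q = [1, 2, 5] / [3, 4, 6] / [7, 8]
  Insert 6 (step 9): P = [1, 3, 4, 6] / [2, 7, 9] / [5, 8];  Q = [1, 2, 5, 9] / [3, 4, 6] / [7, 8]
Final shape: (4, 3, 2).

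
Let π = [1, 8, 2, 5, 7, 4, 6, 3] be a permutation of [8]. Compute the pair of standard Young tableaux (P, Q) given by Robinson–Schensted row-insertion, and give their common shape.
P = [1, 2, 3, 6] / [4, 7] / [5] / [8];  Q = [1, 2, 4, 5] / [3, 7] / [6] / [8];  common shape = (4, 2, 1, 1)

Row-insert the values π_1, π_2, … into P one at a time, bumping the leftmost entry strictly greater than the inserted value down to the next row. The recording tableau Q records, in position (i, j), the step at which that cell was added to P.
  Insert 1 (step 1): P = [1];  Q = [1]
  Insert 8 (step 2): P = [1, 8];  Q = [1, 2]
  Insert 2 (step 3): P = [1, 2] / [8];  Q = [1, 2] / [3]
  Insert 5 (step 4): P = [1, 2, 5] / [8];  Q = [1, 2, 4] / [3]
  Insert 7 (step 5): P = [1, 2, 5, 7] / [8];  Q = [1, 2, 4, 5] / [3]
  Insert 4 (step 6): P = [1, 2, 4, 7] / [5] / [8];  Q = [1, 2, 4, 5] / [3] / [6]
  Insert 6 (step 7): P = [1, 2, 4, 6] / [5, 7] / [8];  Q = [1, 2, 4, 5] / [3, 7] / [6]
  Insert 3 (step 8): P = [1, 2, 3, 6] / [4, 7] / [5] / [8];  Q = [1, 2, 4, 5] / [3, 7] / [6] / [8]
Final shape: (4, 2, 1, 1).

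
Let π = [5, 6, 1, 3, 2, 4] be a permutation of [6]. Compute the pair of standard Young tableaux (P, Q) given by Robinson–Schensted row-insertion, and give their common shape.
P = [1, 2, 4] / [3, 6] / [5];  Q = [1, 2, 6] / [3, 4] / [5];  common shape = (3, 2, 1)

Row-insert the values π_1, π_2, … into P one at a time, bumping the leftmost entry strictly greater than the inserted value down to the next row. The recording tableau Q records, in position (i, j), the step at which that cell was added to P.
  Insert 5 (step 1): P = [5];  Q = [1]
  Insert 6 (step 2): P = [5, 6];  Q = [1, 2]
  Insert 1 (step 3): P = [1, 6] / [5];  Q = [1, 2] / [3]
  Insert 3 (step 4): P = [1, 3] / [5, 6];  Q = [1, 2] / [3, 4]
  Insert 2 (step 5): P = [1, 2] / [3, 6] / [5];  Q = [1, 2] / [3, 4] / [5]
  Insert 4 (step 6): P = [1, 2, 4] / [3, 6] / [5];  Q = [1, 2, 6] / [3, 4] / [5]
Final shape: (3, 2, 1).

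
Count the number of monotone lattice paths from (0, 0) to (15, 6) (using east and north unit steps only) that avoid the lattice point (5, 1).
Number of paths = 36246

Total paths from (0, 0) to (15, 6): C(21, 15) = 54264. Paths through (5, 1): (paths (0, 0) → (5, 1)) × (paths (5, 1) → (15, 6)) = C(6, 5) · C(15, 10) = 6 · 3003 = 18018. Avoidance count = 54264 − 18018 = 36246.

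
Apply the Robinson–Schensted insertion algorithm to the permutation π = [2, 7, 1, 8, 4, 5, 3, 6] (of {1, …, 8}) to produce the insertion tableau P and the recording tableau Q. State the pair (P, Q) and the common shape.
P = [1, 3, 5, 6] / [2, 4, 8] / [7];  Q = [1, 2, 4, 8] / [3, 5, 6] / [7];  common shape = (4, 3, 1)

Row-insert the values π_1, π_2, … into P one at a time, bumping the leftmost entry strictly greater than the inserted value down to the next row. The recording tableau Q records, in position (i, j), the step at which that cell was added to P.
  Insert 2 (step 1): P = [2];  Q = [1]
  Insert 7 (step 2): P = [2, 7];  Q = [1, 2]
  Insert 1 (step 3): P = [1, 7] / [2];  Q = [1, 2] / [3]
  Insert 8 (step 4): P = [1, 7, 8] / [2];  Q = [1, 2, 4] / [3]
  Insert 4 (step 5): P = [1, 4, 8] / [2, 7];  Q = [1, 2, 4] / [3, 5]
  Insert 5 (step 6): P = [1, 4, 5] / [2, 7, 8];  Q = [1, 2, 4] / [3, 5, 6]
  Insert 3 (step 7): P = [1, 3, 5] / [2, 4, 8] / [7];  Q = [1, 2, 4] / [3, 5, 6] / [7]
  Insert 6 (step 8): P = [1, 3, 5, 6] / [2, 4, 8] / [7];  Q = [1, 2, 4, 8] / [3, 5, 6] / [7]
Final shape: (4, 3, 1).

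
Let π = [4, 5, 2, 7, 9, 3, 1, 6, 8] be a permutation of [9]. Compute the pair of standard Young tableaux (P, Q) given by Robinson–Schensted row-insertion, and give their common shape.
P = [1, 3, 6, 8] / [2, 5, 7, 9] / [4];  Q = [1, 2, 4, 5] / [3, 6, 8, 9] / [7];  common shape = (4, 4, 1)

Row-insert the values π_1, π_2, … into P one at a time, bumping the leftmost entry strictly greater than the inserted value down to the next row. The recording tableau Q records, in position (i, j), the step at which that cell was added to P.
  Insert 4 (step 1): P = [4];  Q = [1]
  Insert 5 (step 2): P = [4, 5];  Q = [1, 2]
  Insert 2 (step 3): P = [2, 5] / [4];  Q = [1, 2] / [3]
  Insert 7 (step 4): P = [2, 5, 7] / [4];  Q = [1, 2, 4] / [3]
  Insert 9 (step 5): P = [2, 5, 7, 9] / [4];  Q = [1, 2, 4, 5] / [3]
  Insert 3 (step 6): P = [2, 3, 7, 9] / [4, 5];  Q = [1, 2, 4, 5] / [3, 6]
  Insert 1 (step 7): P = [1, 3, 7, 9] / [2, 5] / [4];  Q = [1, 2, 4, 5] / [3, 6] / [7]
  Insert 6 (step 8): P = [1, 3, 6, 9] / [2, 5, 7] / [4];  Q = [1, 2, 4, 5] / [3, 6, 8] / [7]
  Insert 8 (step 9): P = [1, 3, 6, 8] / [2, 5, 7, 9] / [4];  Q = [1, 2, 4, 5] / [3, 6, 8, 9] / [7]
Final shape: (4, 4, 1).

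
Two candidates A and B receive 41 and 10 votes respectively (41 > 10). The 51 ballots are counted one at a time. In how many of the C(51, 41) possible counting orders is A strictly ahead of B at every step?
Strict-lead orderings = 7766844470

Total orderings of the 51 votes with 41 for A: C(51, 41) = 12777711870. By the Bertrand ballot formula (Cycle Lemma / reflection principle), the number of orderings in which A is strictly ahead of B throughout is (p − q)/(p + q) · C(p + q, p) = (41 − 10)/(41 + 10) · 12777711870 = 7766844470.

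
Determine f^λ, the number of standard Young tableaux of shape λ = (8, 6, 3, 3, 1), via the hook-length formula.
# SYT of shape (8, 6, 3, 3, 1) = 362121760

Hook-length formula: f^λ = n! / Π hook(c), product over all cells c of the Young diagram. For λ = (8, 6, 3, 3, 1), n = 21 boxes. Hook lengths by row (left-to-right, top-to-bottom): [12, 10, 9, 6, 5, 4, 2, 1]; [9, 7, 6, 3, 2, 1]; [5, 3, 2]; [4, 2, 1]; [1]. Product of hooks = 141087744000. So f^λ = 21! / 141087744000 = 51090942171709440000 / 141087744000 = 362121760.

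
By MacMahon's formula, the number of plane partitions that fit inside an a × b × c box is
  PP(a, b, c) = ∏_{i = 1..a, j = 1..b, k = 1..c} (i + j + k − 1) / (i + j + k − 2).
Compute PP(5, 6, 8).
PP(5, 6, 8) = 7997986868872

Evaluate the triple product over i = 1..5, j = 1..6, k = 1..8. The factors are (2/1) · (3/2) · (4/3) · (5/4) · (6/5) · (7/6) · (8/7) · (9/8) · … (240 factors total). The numerators and denominators telescope so the product is an integer; carrying out the multiplication exactly gives PP(5, 6, 8) = 7997986868872.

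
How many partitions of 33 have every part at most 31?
p(33, parts ≤ 31) = 10141

Use the recurrence p(n, m) = p(n, m−1) + p(n−m, m): either the largest part is < m (count p(n, m−1)) or the largest part is exactly m (remove one copy of m, count p(n−m, m)). With p(0, ·) = 1 this gives p(33, parts ≤ 31) = 10141. (By conjugating Young diagrams, this also counts partitions of 33 into at most 31 parts.)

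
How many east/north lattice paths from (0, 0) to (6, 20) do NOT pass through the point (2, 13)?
Number of paths = 195580

Total paths from (0, 0) to (6, 20): C(26, 6) = 230230. Paths through (2, 13): (paths (0, 0) → (2, 13)) × (paths (2, 13) → (6, 20)) = C(15, 2) · C(11, 4) = 105 · 330 = 34650. Avoidance count = 230230 − 34650 = 195580.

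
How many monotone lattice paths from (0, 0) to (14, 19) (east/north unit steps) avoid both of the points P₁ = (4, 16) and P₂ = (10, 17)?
Number of paths = 691387980

Inclusion–exclusion. Total paths: C(33, 14) = 818809200. Through P₁: C(20, 4)·C(13, 10) = 1385670. Through P₂: C(27, 10)·C(6, 4) = 126544275. Since P₁ is strictly southwest of P₂, a monotone path through both must visit P₁ then P₂; paths through both = C(20, 4)·C(7, 6)·C(6, 4) = 508725. Avoid both = 818809200 − 1385670 − 126544275 + 508725 = 691387980.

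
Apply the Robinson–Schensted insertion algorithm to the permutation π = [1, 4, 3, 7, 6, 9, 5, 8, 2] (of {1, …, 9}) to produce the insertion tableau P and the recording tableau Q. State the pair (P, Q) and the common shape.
P = [1, 2, 5, 8] / [3, 6, 9] / [4] / [7];  Q = [1, 2, 4, 6] / [3, 5, 8] / [7] / [9];  common shape = (4, 3, 1, 1)

Row-insert the values π_1, π_2, … into P one at a time, bumping the leftmost entry strictly greater than the inserted value down to the next row. The recording tableau Q records, in position (i, j), the step at which that cell was added to P.
  Insert 1 (step 1): P = [1];  Q = [1]
  Insert 4 (step 2): P = [1, 4];  Q = [1, 2]
  Insert 3 (step 3): P = [1, 3] / [4];  Q = [1, 2] / [3]
  Insert 7 (step 4): P = [1, 3, 7] / [4];  Q = [1, 2, 4] / [3]
  Insert 6 (step 5): P = [1, 3, 6] / [4, 7];  Q = [1, 2, 4] / [3, 5]
  Insert 9 (step 6): P = [1, 3, 6, 9] / [4, 7];  Q = [1, 2, 4, 6] / [3, 5]
  Insert 5 (step 7): P = [1, 3, 5, 9] / [4, 6] / [7];  Q = [1, 2, 4, 6] / [3, 5] / [7]
  Insert 8 (step 8): P = [1, 3, 5, 8] / [4, 6, 9] / [7];  Q = [1, 2, 4, 6] / [3, 5, 8] / [7]
  Insert 2 (step 9): P = [1, 2, 5, 8] / [3, 6, 9] / [4] / [7];  Q = [1, 2, 4, 6] / [3, 5, 8] / [7] / [9]
Final shape: (4, 3, 1, 1).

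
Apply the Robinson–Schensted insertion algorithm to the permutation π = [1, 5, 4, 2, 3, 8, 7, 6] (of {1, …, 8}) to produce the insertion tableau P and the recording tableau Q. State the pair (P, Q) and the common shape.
P = [1, 2, 3, 6] / [4, 7] / [5, 8];  Q = [1, 2, 5, 6] / [3, 7] / [4, 8];  common shape = (4, 2, 2)

Row-insert the values π_1, π_2, … into P one at a time, bumping the leftmost entry strictly greater than the inserted value down to the next row. The recording tableau Q records, in position (i, j), the step at which that cell was added to P.
  Insert 1 (step 1): P = [1];  Q = [1]
  Insert 5 (step 2): P = [1, 5];  Q = [1, 2]
  Insert 4 (step 3): P = [1, 4] / [5];  Q = [1, 2] / [3]
  Insert 2 (step 4): P = [1, 2] / [4] / [5];  Q = [1, 2] / [3] / [4]
  Insert 3 (step 5): P = [1, 2, 3] / [4] / [5];  Q = [1, 2, 5] / [3] / [4]
  Insert 8 (step 6): P = [1, 2, 3, 8] / [4] / [5];  Q = [1, 2, 5, 6] / [3] / [4]
  Insert 7 (step 7): P = [1, 2, 3, 7] / [4, 8] / [5];  Q = [1, 2, 5, 6] / [3, 7] / [4]
  Insert 6 (step 8): P = [1, 2, 3, 6] / [4, 7] / [5, 8];  Q = [1, 2, 5, 6] / [3, 7] / [4, 8]
Final shape: (4, 2, 2).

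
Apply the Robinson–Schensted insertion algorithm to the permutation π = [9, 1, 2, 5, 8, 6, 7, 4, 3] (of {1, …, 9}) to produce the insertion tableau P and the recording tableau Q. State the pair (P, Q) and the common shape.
P = [1, 2, 3, 6, 7] / [4] / [5] / [8] / [9];  Q = [1, 3, 4, 5, 7] / [2] / [6] / [8] / [9];  common shape = (5, 1, 1, 1, 1)

Row-insert the values π_1, π_2, … into P one at a time, bumping the leftmost entry strictly greater than the inserted value down to the next row. The recording tableau Q records, in position (i, j), the step at which that cell was added to P.
  Insert 9 (step 1): P = [9];  Q = [1]
  Insert 1 (step 2): P = [1] / [9];  Q = [1] / [2]
  Insert 2 (step 3): P = [1, 2] / [9];  Q = [1, 3] / [2]
  Insert 5 (step 4): P = [1, 2, 5] / [9];  Q = [1, 3, 4] / [2]
  Insert 8 (step 5): P = [1, 2, 5, 8] / [9];  Q = [1, 3, 4, 5] / [2]
  Insert 6 (step 6): P = [1, 2, 5, 6] / [8] / [9];  Q = [1, 3, 4, 5] / [2] / [6]
  Insert 7 (step 7): P = [1, 2, 5, 6, 7] / [8] / [9];  Q = [1, 3, 4, 5, 7] / [2] / [6]
  Insert 4 (step 8): P = [1, 2, 4, 6, 7] / [5] / [8] / [9];  Q = [1, 3, 4, 5, 7] / [2] / [6] / [8]
  Insert 3 (step 9): P = [1, 2, 3, 6, 7] / [4] / [5] / [8] / [9];  Q = [1, 3, 4, 5, 7] / [2] / [6] / [8] / [9]
Final shape: (5, 1, 1, 1, 1).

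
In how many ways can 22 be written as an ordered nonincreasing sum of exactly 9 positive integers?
p(22, 9 parts) = 94

Partitions of n into exactly k parts are in bijection with partitions of n − k into at most k parts (subtract 1 from each part). So p(22, exactly 9) = p(13, parts ≤ 9). Computing via the recurrence p(m, j) = p(m, j−1) + p(m−j, j) gives 94.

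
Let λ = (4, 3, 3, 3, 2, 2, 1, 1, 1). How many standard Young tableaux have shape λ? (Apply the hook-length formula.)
# SYT of shape (4, 3, 3, 3, 2, 2, 1, 1, 1) = 27159132

Hook-length formula: f^λ = n! / Π hook(c), product over all cells c of the Young diagram. For λ = (4, 3, 3, 3, 2, 2, 1, 1, 1), n = 20 boxes. Hook lengths by row (left-to-right, top-to-bottom): [12, 8, 5, 1]; [10, 6, 3]; [9, 5, 2]; [8, 4, 1]; [6, 2]; [5, 1]; [3]; [2]; [1]. Product of hooks = 89579520000. So f^λ = 20! / 89579520000 = 2432902008176640000 / 89579520000 = 27159132.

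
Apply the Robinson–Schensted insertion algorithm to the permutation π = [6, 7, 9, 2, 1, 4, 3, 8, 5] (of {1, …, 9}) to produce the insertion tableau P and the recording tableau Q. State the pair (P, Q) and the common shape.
P = [1, 3, 5] / [2, 4, 8] / [6, 7, 9];  Q = [1, 2, 3] / [4, 6, 8] / [5, 7, 9];  common shape = (3, 3, 3)

Row-insert the values π_1, π_2, … into P one at a time, bumping the leftmost entry strictly greater than the inserted value down to the next row. The recording tableau Q records, in position (i, j), the step at which that cell was added to P.
  Insert 6 (step 1): P = [6];  Q = [1]
  Insert 7 (step 2): P = [6, 7];  Q = [1, 2]
  Insert 9 (step 3): P = [6, 7, 9];  Q = [1, 2, 3]
  Insert 2 (step 4): P = [2, 7, 9] / [6];  Q = [1, 2, 3] / [4]
  Insert 1 (step 5): P = [1, 7, 9] / [2] / [6];  Q = [1, 2, 3] / [4] / [5]
  Insert 4 (step 6): P = [1, 4, 9] / [2, 7] / [6];  Q = [1, 2, 3] / [4, 6] / [5]
  Insert 3 (step 7): P = [1, 3, 9] / [2, 4] / [6, 7];  Q = [1, 2, 3] / [4, 6] / [5, 7]
  Insert 8 (step 8): P = [1, 3, 8] / [2, 4, 9] / [6, 7];  Q = [1, 2, 3] / [4, 6, 8] / [5, 7]
  Insert 5 (step 9): P = [1, 3, 5] / [2, 4, 8] / [6, 7, 9];  Q = [1, 2, 3] / [4, 6, 8] / [5, 7, 9]
Final shape: (3, 3, 3).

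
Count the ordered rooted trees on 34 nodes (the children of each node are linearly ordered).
C_33 = 212336130412243110

These ordered rooted trees are counted by the Catalan number C_n = (1/(n + 1)) · C(2n, n). For n = 33: C_33 = (1/34) · C(66, 33) = 7219428434016265740/34 = 212336130412243110.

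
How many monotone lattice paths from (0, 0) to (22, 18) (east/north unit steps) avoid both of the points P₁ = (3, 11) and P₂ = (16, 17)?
Number of paths = 105042333166

Inclusion–exclusion. Total paths: C(40, 22) = 113380261800. Through P₁: C(14, 3)·C(26, 19) = 239439200. Through P₂: C(33, 16)·C(7, 6) = 8167621770. Since P₁ is strictly southwest of P₂, a monotone path through both must visit P₁ then P₂; paths through both = C(14, 3)·C(19, 13)·C(7, 6) = 69132336. Avoid both = 113380261800 − 239439200 − 8167621770 + 69132336 = 105042333166.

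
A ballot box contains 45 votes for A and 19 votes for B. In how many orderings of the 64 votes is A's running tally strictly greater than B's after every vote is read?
Strict-lead orderings = 3542450488534230

Total orderings of the 64 votes with 45 for A: C(64, 45) = 8719878125622720. By the Bertrand ballot formula (Cycle Lemma / reflection principle), the number of orderings in which A is strictly ahead of B throughout is (p − q)/(p + q) · C(p + q, p) = (45 − 19)/(45 + 19) · 8719878125622720 = 3542450488534230.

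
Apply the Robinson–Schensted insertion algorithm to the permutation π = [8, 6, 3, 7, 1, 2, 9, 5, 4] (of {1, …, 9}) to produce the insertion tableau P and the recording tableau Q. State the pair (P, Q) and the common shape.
P = [1, 2, 4] / [3, 5, 9] / [6, 7] / [8];  Q = [1, 4, 7] / [2, 6, 8] / [3, 9] / [5];  common shape = (3, 3, 2, 1)

Row-insert the values π_1, π_2, … into P one at a time, bumping the leftmost entry strictly greater than the inserted value down to the next row. The recording tableau Q records, in position (i, j), the step at which that cell was added to P.
  Insert 8 (step 1): P = [8];  Q = [1]
  Insert 6 (step 2): P = [6] / [8];  Q = [1] / [2]
  Insert 3 (step 3): P = [3] / [6] / [8];  Q = [1] / [2] / [3]
  Insert 7 (step 4): P = [3, 7] / [6] / [8];  Q = [1, 4] / [2] / [3]
  Insert 1 (step 5): P = [1, 7] / [3] / [6] / [8];  Q = [1, 4] / [2] / [3] / [5]
  Insert 2 (step 6): P = [1, 2] / [3, 7] / [6] / [8];  Q = [1, 4] / [2, 6] / [3] / [5]
  Insert 9 (step 7): P = [1, 2, 9] / [3, 7] / [6] / [8];  Q = [1, 4, 7] / [2, 6] / [3] / [5]
  Insert 5 (step 8): P = [1, 2, 5] / [3, 7, 9] / [6] / [8];  Q = [1, 4, 7] / [2, 6, 8] / [3] / [5]
  Insert 4 (step 9): P = [1, 2, 4] / [3, 5, 9] / [6, 7] / [8];  Q = [1, 4, 7] / [2, 6, 8] / [3, 9] / [5]
Final shape: (3, 3, 2, 1).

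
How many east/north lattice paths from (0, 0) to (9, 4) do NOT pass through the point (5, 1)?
Number of paths = 505

Total paths from (0, 0) to (9, 4): C(13, 9) = 715. Paths through (5, 1): (paths (0, 0) → (5, 1)) × (paths (5, 1) → (9, 4)) = C(6, 5) · C(7, 4) = 6 · 35 = 210. Avoidance count = 715 − 210 = 505.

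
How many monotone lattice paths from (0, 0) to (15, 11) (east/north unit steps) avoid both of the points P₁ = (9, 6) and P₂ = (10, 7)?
Number of paths = 4224662

Inclusion–exclusion. Total paths: C(26, 15) = 7726160. Through P₁: C(15, 9)·C(11, 6) = 2312310. Through P₂: C(17, 10)·C(9, 5) = 2450448. Since P₁ is strictly southwest of P₂, a monotone path through both must visit P₁ then P₂; paths through both = C(15, 9)·C(2, 1)·C(9, 5) = 1261260. Avoid both = 7726160 − 2312310 − 2450448 + 1261260 = 4224662.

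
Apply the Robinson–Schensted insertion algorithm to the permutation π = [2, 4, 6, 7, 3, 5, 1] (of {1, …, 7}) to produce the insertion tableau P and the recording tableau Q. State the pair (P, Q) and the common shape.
P = [1, 3, 5, 7] / [2, 6] / [4];  Q = [1, 2, 3, 4] / [5, 6] / [7];  common shape = (4, 2, 1)

Row-insert the values π_1, π_2, … into P one at a time, bumping the leftmost entry strictly greater than the inserted value down to the next row. The recording tableau Q records, in position (i, j), the step at which that cell was added to P.
  Insert 2 (step 1): P = [2];  Q = [1]
  Insert 4 (step 2): P = [2, 4];  Q = [1, 2]
  Insert 6 (step 3): P = [2, 4, 6];  Q = [1, 2, 3]
  Insert 7 (step 4): P = [2, 4, 6, 7];  Q = [1, 2, 3, 4]
  Insert 3 (step 5): P = [2, 3, 6, 7] / [4];  Q = [1, 2, 3, 4] / [5]
  Insert 5 (step 6): P = [2, 3, 5, 7] / [4, 6];  Q = [1, 2, 3, 4] / [5, 6]
  Insert 1 (step 7): P = [1, 3, 5, 7] / [2, 6] / [4];  Q = [1, 2, 3, 4] / [5, 6] / [7]
Final shape: (4, 2, 1).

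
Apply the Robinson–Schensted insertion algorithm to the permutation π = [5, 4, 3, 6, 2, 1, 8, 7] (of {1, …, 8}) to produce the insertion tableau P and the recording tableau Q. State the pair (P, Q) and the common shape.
P = [1, 6, 7] / [2, 8] / [3] / [4] / [5];  Q = [1, 4, 7] / [2, 8] / [3] / [5] / [6];  common shape = (3, 2, 1, 1, 1)

Row-insert the values π_1, π_2, … into P one at a time, bumping the leftmost entry strictly greater than the inserted value down to the next row. The recording tableau Q records, in position (i, j), the step at which that cell was added to P.
  Insert 5 (step 1): P = [5];  Q = [1]
  Insert 4 (step 2): P = [4] / [5];  Q = [1] / [2]
  Insert 3 (step 3): P = [3] / [4] / [5];  Q = [1] / [2] / [3]
  Insert 6 (step 4): P = [3, 6] / [4] / [5];  Q = [1, 4] / [2] / [3]
  Insert 2 (step 5): P = [2, 6] / [3] / [4] / [5];  Q = [1, 4] / [2] / [3] / [5]
  Insert 1 (step 6): P = [1, 6] / [2] / [3] / [4] / [5];  Q = [1, 4] / [2] / [3] / [5] / [6]
  Insert 8 (step 7): P = [1, 6, 8] / [2] / [3] / [4] / [5];  Q = [1, 4, 7] / [2] / [3] / [5] / [6]
  Insert 7 (step 8): P = [1, 6, 7] / [2, 8] / [3] / [4] / [5];  Q = [1, 4, 7] / [2, 8] / [3] / [5] / [6]
Final shape: (3, 2, 1, 1, 1).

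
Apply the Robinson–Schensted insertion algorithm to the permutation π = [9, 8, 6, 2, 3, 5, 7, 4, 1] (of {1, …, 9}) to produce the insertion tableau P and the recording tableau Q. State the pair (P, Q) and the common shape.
P = [1, 3, 4, 7] / [2] / [5] / [6] / [8] / [9];  Q = [1, 5, 6, 7] / [2] / [3] / [4] / [8] / [9];  common shape = (4, 1, 1, 1, 1, 1)

Row-insert the values π_1, π_2, … into P one at a time, bumping the leftmost entry strictly greater than the inserted value down to the next row. The recording tableau Q records, in position (i, j), the step at which that cell was added to P.
  Insert 9 (step 1): P = [9];  Q = [1]
  Insert 8 (step 2): P = [8] / [9];  Q = [1] / [2]
  Insert 6 (step 3): P = [6] / [8] / [9];  Q = [1] / [2] / [3]
  Insert 2 (step 4): P = [2] / [6] / [8] / [9];  Q = [1] / [2] / [3] / [4]
  Insert 3 (step 5): P = [2, 3] / [6] / [8] / [9];  Q = [1, 5] / [2] / [3] / [4]
  Insert 5 (step 6): P = [2, 3, 5] / [6] / [8] / [9];  Q = [1, 5, 6] / [2] / [3] / [4]
  Insert 7 (step 7): P = [2, 3, 5, 7] / [6] / [8] / [9];  Q = [1, 5, 6, 7] / [2] / [3] / [4]
  Insert 4 (step 8): P = [2, 3, 4, 7] / [5] / [6] / [8] / [9];  Q = [1, 5, 6, 7] / [2] / [3] / [4] / [8]
  Insert 1 (step 9): P = [1, 3, 4, 7] / [2] / [5] / [6] / [8] / [9];  Q = [1, 5, 6, 7] / [2] / [3] / [4] / [8] / [9]
Final shape: (4, 1, 1, 1, 1, 1).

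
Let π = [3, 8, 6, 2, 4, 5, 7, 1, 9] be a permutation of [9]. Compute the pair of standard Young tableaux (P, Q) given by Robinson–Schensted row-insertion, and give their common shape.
P = [1, 4, 5, 7, 9] / [2, 6] / [3] / [8];  Q = [1, 2, 6, 7, 9] / [3, 5] / [4] / [8];  common shape = (5, 2, 1, 1)

Row-insert the values π_1, π_2, … into P one at a time, bumping the leftmost entry strictly greater than the inserted value down to the next row. The recording tableau Q records, in position (i, j), the step at which that cell was added to P.
  Insert 3 (step 1): P = [3];  Q = [1]
  Insert 8 (step 2): P = [3, 8];  Q = [1, 2]
  Insert 6 (step 3): P = [3, 6] / [8];  Q = [1, 2] / [3]
  Insert 2 (step 4): P = [2, 6] / [3] / [8];  Q = [1, 2] / [3] / [4]
  Insert 4 (step 5): P = [2, 4] / [3, 6] / [8];  Q = [1, 2] / [3, 5] / [4]
  Insert 5 (step 6): P = [2, 4, 5] / [3, 6] / [8];  Q = [1, 2, 6] / [3, 5] / [4]
  Insert 7 (step 7): P = [2, 4, 5, 7] / [3, 6] / [8];  Q = [1, 2, 6, 7] / [3, 5] / [4]
  Insert 1 (step 8): P = [1, 4, 5, 7] / [2, 6] / [3] / [8];  Q = [1, 2, 6, 7] / [3, 5] / [4] / [8]
  Insert 9 (step 9): P = [1, 4, 5, 7, 9] / [2, 6] / [3] / [8];  Q = [1, 2, 6, 7, 9] / [3, 5] / [4] / [8]
Final shape: (5, 2, 1, 1).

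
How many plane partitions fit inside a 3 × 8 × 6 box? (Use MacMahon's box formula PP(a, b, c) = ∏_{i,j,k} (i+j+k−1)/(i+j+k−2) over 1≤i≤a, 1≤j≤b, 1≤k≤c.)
PP(3, 8, 6) = 614083470

Evaluate the triple product over i = 1..3, j = 1..8, k = 1..6. The factors are (2/1) · (3/2) · (4/3) · (5/4) · (6/5) · (7/6) · (3/2) · (4/3) · … (144 factors total). The numerators and denominators telescope so the product is an integer; carrying out the multiplication exactly gives PP(3, 8, 6) = 614083470.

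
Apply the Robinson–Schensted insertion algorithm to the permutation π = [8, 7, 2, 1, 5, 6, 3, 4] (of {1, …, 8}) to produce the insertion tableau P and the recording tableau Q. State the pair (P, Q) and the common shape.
P = [1, 3, 4] / [2, 5, 6] / [7] / [8];  Q = [1, 5, 6] / [2, 7, 8] / [3] / [4];  common shape = (3, 3, 1, 1)

Row-insert the values π_1, π_2, … into P one at a time, bumping the leftmost entry strictly greater than the inserted value down to the next row. The recording tableau Q records, in position (i, j), the step at which that cell was added to P.
  Insert 8 (step 1): P = [8];  Q = [1]
  Insert 7 (step 2): P = [7] / [8];  Q = [1] / [2]
  Insert 2 (step 3): P = [2] / [7] / [8];  Q = [1] / [2] / [3]
  Insert 1 (step 4): P = [1] / [2] / [7] / [8];  Q = [1] / [2] / [3] / [4]
  Insert 5 (step 5): P = [1, 5] / [2] / [7] / [8];  Q = [1, 5] / [2] / [3] / [4]
  Insert 6 (step 6): P = [1, 5, 6] / [2] / [7] / [8];  Q = [1, 5, 6] / [2] / [3] / [4]
  Insert 3 (step 7): P = [1, 3, 6] / [2, 5] / [7] / [8];  Q = [1, 5, 6] / [2, 7] / [3] / [4]
  Insert 4 (step 8): P = [1, 3, 4] / [2, 5, 6] / [7] / [8];  Q = [1, 5, 6] / [2, 7, 8] / [3] / [4]
Final shape: (3, 3, 1, 1).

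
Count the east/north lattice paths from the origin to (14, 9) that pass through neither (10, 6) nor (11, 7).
Number of paths = 378830

Inclusion–exclusion. Total paths: C(23, 14) = 817190. Through P₁: C(16, 10)·C(7, 4) = 280280. Through P₂: C(18, 11)·C(5, 3) = 318240. Since P₁ is strictly southwest of P₂, a monotone path through both must visit P₁ then P₂; paths through both = C(16, 10)·C(2, 1)·C(5, 3) = 160160. Avoid both = 817190 − 280280 − 318240 + 160160 = 378830.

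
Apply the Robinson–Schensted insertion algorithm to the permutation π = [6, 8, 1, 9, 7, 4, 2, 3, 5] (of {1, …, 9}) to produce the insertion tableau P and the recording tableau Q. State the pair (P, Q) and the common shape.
P = [1, 2, 3, 5] / [4, 7, 9] / [6] / [8];  Q = [1, 2, 4, 9] / [3, 5, 8] / [6] / [7];  common shape = (4, 3, 1, 1)

Row-insert the values π_1, π_2, … into P one at a time, bumping the leftmost entry strictly greater than the inserted value down to the next row. The recording tableau Q records, in position (i, j), the step at which that cell was added to P.
  Insert 6 (step 1): P = [6];  Q = [1]
  Insert 8 (step 2): P = [6, 8];  Q = [1, 2]
  Insert 1 (step 3): P = [1, 8] / [6];  Q = [1, 2] / [3]
  Insert 9 (step 4): P = [1, 8, 9] / [6];  Q = [1, 2, 4] / [3]
  Insert 7 (step 5): P = [1, 7, 9] / [6, 8];  Q = [1, 2, 4] / [3, 5]
  Insert 4 (step 6): P = [1, 4, 9] / [6, 7] / [8];  Q = [1, 2, 4] / [3, 5] / [6]
  Insert 2 (step 7): P = [1, 2, 9] / [4, 7] / [6] / [8];  Q = [1, 2, 4] / [3, 5] / [6] / [7]
  Insert 3 (step 8): P = [1, 2, 3] / [4, 7, 9] / [6] / [8];  Q = [1, 2, 4] / [3, 5, 8] / [6] / [7]
  Insert 5 (step 9): P = [1, 2, 3, 5] / [4, 7, 9] / [6] / [8];  Q = [1, 2, 4, 9] / [3, 5, 8] / [6] / [7]
Final shape: (4, 3, 1, 1).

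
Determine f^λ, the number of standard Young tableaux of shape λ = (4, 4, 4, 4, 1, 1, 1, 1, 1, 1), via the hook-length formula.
# SYT of shape (4, 4, 4, 4, 1, 1, 1, 1, 1, 1) = 87744888

Hook-length formula: f^λ = n! / Π hook(c), product over all cells c of the Young diagram. For λ = (4, 4, 4, 4, 1, 1, 1, 1, 1, 1), n = 22 boxes. Hook lengths by row (left-to-right, top-to-bottom): [13, 6, 5, 4]; [12, 5, 4, 3]; [11, 4, 3, 2]; [10, 3, 2, 1]; [6]; [5]; [4]; [3]; [2]; [1]. Product of hooks = 12809871360000. So f^λ = 22! / 12809871360000 = 1124000727777607680000 / 12809871360000 = 87744888.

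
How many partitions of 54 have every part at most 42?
p(54, parts ≤ 42) = 385960

Use the recurrence p(n, m) = p(n, m−1) + p(n−m, m): either the largest part is < m (count p(n, m−1)) or the largest part is exactly m (remove one copy of m, count p(n−m, m)). With p(0, ·) = 1 this gives p(54, parts ≤ 42) = 385960. (By conjugating Young diagrams, this also counts partitions of 54 into at most 42 parts.)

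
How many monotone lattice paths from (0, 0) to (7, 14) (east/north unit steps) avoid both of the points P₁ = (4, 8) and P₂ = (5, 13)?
Number of paths = 57906

Inclusion–exclusion. Total paths: C(21, 7) = 116280. Through P₁: C(12, 4)·C(9, 3) = 41580. Through P₂: C(18, 5)·C(3, 2) = 25704. Since P₁ is strictly southwest of P₂, a monotone path through both must visit P₁ then P₂; paths through both = C(12, 4)·C(6, 1)·C(3, 2) = 8910. Avoid both = 116280 − 41580 − 25704 + 8910 = 57906.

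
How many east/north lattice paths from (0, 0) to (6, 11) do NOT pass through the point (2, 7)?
Number of paths = 9856

Total paths from (0, 0) to (6, 11): C(17, 6) = 12376. Paths through (2, 7): (paths (0, 0) → (2, 7)) × (paths (2, 7) → (6, 11)) = C(9, 2) · C(8, 4) = 36 · 70 = 2520. Avoidance count = 12376 − 2520 = 9856.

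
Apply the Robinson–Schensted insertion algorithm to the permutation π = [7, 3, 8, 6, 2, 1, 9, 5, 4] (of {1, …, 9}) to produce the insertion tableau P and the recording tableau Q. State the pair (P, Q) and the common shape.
P = [1, 4, 9] / [2, 5] / [3, 6] / [7, 8];  Q = [1, 3, 7] / [2, 4] / [5, 8] / [6, 9];  common shape = (3, 2, 2, 2)

Row-insert the values π_1, π_2, … into P one at a time, bumping the leftmost entry strictly greater than the inserted value down to the next row. The recording tableau Q records, in position (i, j), the step at which that cell was added to P.
  Insert 7 (step 1): P = [7];  Q = [1]
  Insert 3 (step 2): P = [3] / [7];  Q = [1] / [2]
  Insert 8 (step 3): P = [3, 8] / [7];  Q = [1, 3] / [2]
  Insert 6 (step 4): P = [3, 6] / [7, 8];  Q = [1, 3] / [2, 4]
  Insert 2 (step 5): P = [2, 6] / [3, 8] / [7];  Q = [1, 3] / [2, 4] / [5]
  Insert 1 (step 6): P = [1, 6] / [2, 8] / [3] / [7];  Q = [1, 3] / [2, 4] / [5] / [6]
  Insert 9 (step 7): P = [1, 6, 9] / [2, 8] / [3] / [7];  Q = [1, 3, 7] / [2, 4] / [5] / [6]
  Insert 5 (step 8): P = [1, 5, 9] / [2, 6] / [3, 8] / [7];  Q = [1, 3, 7] / [2, 4] / [5, 8] / [6]
  Insert 4 (step 9): P = [1, 4, 9] / [2, 5] / [3, 6] / [7, 8];  Q = [1, 3, 7] / [2, 4] / [5, 8] / [6, 9]
Final shape: (3, 2, 2, 2).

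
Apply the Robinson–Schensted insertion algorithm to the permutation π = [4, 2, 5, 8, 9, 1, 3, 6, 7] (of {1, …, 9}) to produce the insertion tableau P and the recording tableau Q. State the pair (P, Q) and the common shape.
P = [1, 3, 6, 7] / [2, 5, 8, 9] / [4];  Q = [1, 3, 4, 5] / [2, 7, 8, 9] / [6];  common shape = (4, 4, 1)

Row-insert the values π_1, π_2, … into P one at a time, bumping the leftmost entry strictly greater than the inserted value down to the next row. The recording tableau Q records, in position (i, j), the step at which that cell was added to P.
  Insert 4 (step 1): P = [4];  Q = [1]
  Insert 2 (step 2): P = [2] / [4];  Q = [1] / [2]
  Insert 5 (step 3): P = [2, 5] / [4];  Q = [1, 3] / [2]
  Insert 8 (step 4): P = [2, 5, 8] / [4];  Q = [1, 3, 4] / [2]
  Insert 9 (step 5): P = [2, 5, 8, 9] / [4];  Q = [1, 3, 4, 5] / [2]
  Insert 1 (step 6): P = [1, 5, 8, 9] / [2] / [4];  Q = [1, 3, 4, 5] / [2] / [6]
  Insert 3 (step 7): P = [1, 3, 8, 9] / [2, 5] / [4];  Q = [1, 3, 4, 5] / [2, 7] / [6]
  Insert 6 (step 8): P = [1, 3, 6, 9] / [2, 5, 8] / [4];  Q = [1, 3, 4, 5] / [2, 7, 8] / [6]
  Insert 7 (step 9): P = [1, 3, 6, 7] / [2, 5, 8, 9] / [4];  Q = [1, 3, 4, 5] / [2, 7, 8, 9] / [6]
Final shape: (4, 4, 1).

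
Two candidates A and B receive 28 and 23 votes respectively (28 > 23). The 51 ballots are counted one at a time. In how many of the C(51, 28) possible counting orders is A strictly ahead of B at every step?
Strict-lead orderings = 19293438101000

Total orderings of the 51 votes with 28 for A: C(51, 28) = 196793068630200. By the Bertrand ballot formula (Cycle Lemma / reflection principle), the number of orderings in which A is strictly ahead of B throughout is (p − q)/(p + q) · C(p + q, p) = (28 − 23)/(28 + 23) · 196793068630200 = 19293438101000.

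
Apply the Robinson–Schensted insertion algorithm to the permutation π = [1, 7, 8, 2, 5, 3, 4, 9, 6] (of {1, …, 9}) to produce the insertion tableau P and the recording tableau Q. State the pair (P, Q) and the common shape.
P = [1, 2, 3, 4, 6] / [5, 8, 9] / [7];  Q = [1, 2, 3, 7, 8] / [4, 5, 9] / [6];  common shape = (5, 3, 1)

Row-insert the values π_1, π_2, … into P one at a time, bumping the leftmost entry strictly greater than the inserted value down to the next row. The recording tableau Q records, in position (i, j), the step at which that cell was added to P.
  Insert 1 (step 1): P = [1];  Q = [1]
  Insert 7 (step 2): P = [1, 7];  Q = [1, 2]
  Insert 8 (step 3): P = [1, 7, 8];  Q = [1, 2, 3]
  Insert 2 (step 4): P = [1, 2, 8] / [7];  Q = [1, 2, 3] / [4]
  Insert 5 (step 5): P = [1, 2, 5] / [7, 8];  Q = [1, 2, 3] / [4, 5]
  Insert 3 (step 6): P = [1, 2, 3] / [5, 8] / [7];  Q = [1, 2, 3] / [4, 5] / [6]
  Insert 4 (step 7): P = [1, 2, 3, 4] / [5, 8] / [7];  Q = [1, 2, 3, 7] / [4, 5] / [6]
  Insert 9 (step 8): P = [1, 2, 3, 4, 9] / [5, 8] / [7];  Q = [1, 2, 3, 7, 8] / [4, 5] / [6]
  Insert 6 (step 9): P = [1, 2, 3, 4, 6] / [5, 8, 9] / [7];  Q = [1, 2, 3, 7, 8] / [4, 5, 9] / [6]
Final shape: (5, 3, 1).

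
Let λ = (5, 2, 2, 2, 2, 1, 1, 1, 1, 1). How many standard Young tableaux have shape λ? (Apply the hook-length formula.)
# SYT of shape (5, 2, 2, 2, 2, 1, 1, 1, 1, 1) = 656370

Hook-length formula: f^λ = n! / Π hook(c), product over all cells c of the Young diagram. For λ = (5, 2, 2, 2, 2, 1, 1, 1, 1, 1), n = 18 boxes. Hook lengths by row (left-to-right, top-to-bottom): [14, 8, 3, 2, 1]; [10, 4]; [9, 3]; [8, 2]; [7, 1]; [5]; [4]; [3]; [2]; [1]. Product of hooks = 9754214400. So f^λ = 18! / 9754214400 = 6402373705728000 / 9754214400 = 656370.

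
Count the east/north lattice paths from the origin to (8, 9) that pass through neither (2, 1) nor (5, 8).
Number of paths = 11593

Inclusion–exclusion. Total paths: C(17, 8) = 24310. Through P₁: C(3, 2)·C(14, 6) = 9009. Through P₂: C(13, 5)·C(4, 3) = 5148. Since P₁ is strictly southwest of P₂, a monotone path through both must visit P₁ then P₂; paths through both = C(3, 2)·C(10, 3)·C(4, 3) = 1440. Avoid both = 24310 − 9009 − 5148 + 1440 = 11593.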